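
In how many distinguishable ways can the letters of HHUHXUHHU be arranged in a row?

504

Letter multiplicities in HHUHXUHHU: H×5, U×3, X×1.
The number of distinct arrangements is 9!/(5!·3!) = 362880/720 = 504.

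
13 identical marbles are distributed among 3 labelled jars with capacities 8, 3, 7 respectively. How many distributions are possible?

18

Without the upper bounds there are C(15,2) = 105 ways to split 13 among 3 jars.
Subtract solutions that violate a single cap (substitute x_i' = x_i − (cap_i+1)): x_1 ≥ 9 gives C(6,2) = 15; x_2 ≥ 4 gives C(11,2) = 55; x_3 ≥ 8 gives C(7,2) = 21. Together 91.
Add back pairs where two caps are both exceeded: 1 + 0 + 3 = 4.
By inclusion–exclusion the count is 105 − 91 + 4 = 18.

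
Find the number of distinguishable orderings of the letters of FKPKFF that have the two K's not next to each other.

There are 6!/(3!·2!) = 60 arrangements of FKPKFF in total.
If the two K's are adjacent, glue them into one block, leaving 5 items to arrange: (5)!/(3!) = 20 ways.
Hence 60 − 20 = 40.

40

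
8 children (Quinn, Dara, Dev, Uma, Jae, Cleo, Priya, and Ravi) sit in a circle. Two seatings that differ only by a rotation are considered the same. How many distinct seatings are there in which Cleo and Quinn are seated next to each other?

1440

Treat {Cleo, Quinn} as one unit (2 internal orders) and seat the resulting 7 units around the table: (6)! circular arrangements.
So 2 × (6)! = 2 × 720 = 1440.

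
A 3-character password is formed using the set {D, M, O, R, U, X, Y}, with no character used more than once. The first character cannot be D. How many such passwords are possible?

180

The first character has 7−1 = 6 choices (anything except D).
The remaining 2 characters are filled from the other 6 symbols without repetition: 6 × 5 = 30.
Total: 6 × 30 = 180.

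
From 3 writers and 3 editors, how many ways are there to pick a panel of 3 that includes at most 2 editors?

Split by how many editors are chosen (0 through 2).
Sum: C(3,0)·C(3,3) + C(3,1)·C(3,2) + C(3,2)·C(3,1) = 1 + 9 + 9 = 19.

19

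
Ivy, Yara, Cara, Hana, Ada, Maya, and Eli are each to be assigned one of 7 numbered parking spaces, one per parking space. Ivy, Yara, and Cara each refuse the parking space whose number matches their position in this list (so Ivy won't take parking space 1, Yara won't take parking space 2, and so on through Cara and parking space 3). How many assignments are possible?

Let Aᵢ (for i ∈ {1, 2, 3}) be the placements that put person i in their forbidden parking space. Any j of these fix j positions, leaving (7−j)! ways to fill the rest, and there are C(3,j) ways to pick which j.
By inclusion–exclusion, the number of valid placements is Σ_{j=0}^{3} (−1)^j C(3,j)·(7−j)!.
Computing: 5040 − 2160 + 360 − 24 = 3216.

3216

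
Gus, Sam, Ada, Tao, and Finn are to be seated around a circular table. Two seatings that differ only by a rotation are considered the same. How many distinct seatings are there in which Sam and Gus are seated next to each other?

Glue Sam and Gus into a block (2 internal orders). Seating 4 units around a circle gives (3)! arrangements.
So 2 × (3)! = 2 × 6 = 12.

12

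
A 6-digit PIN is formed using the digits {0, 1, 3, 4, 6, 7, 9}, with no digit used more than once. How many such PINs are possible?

Choose and order 6 of the 7 symbols: the first digit has 7 options, the next 6, and so on down to 2.
That product is 7 × 6 × 5 × 4 × 3 × 2 = 5040.

5040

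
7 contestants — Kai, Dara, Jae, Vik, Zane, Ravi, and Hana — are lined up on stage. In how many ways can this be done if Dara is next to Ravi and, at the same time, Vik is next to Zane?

Treat {Dara,Ravi} as one block (2 orders) and {Vik,Zane} as another (2 orders).
That leaves 5 units to arrange: 2 × 2 × 5! = 4 × 120 = 480.

480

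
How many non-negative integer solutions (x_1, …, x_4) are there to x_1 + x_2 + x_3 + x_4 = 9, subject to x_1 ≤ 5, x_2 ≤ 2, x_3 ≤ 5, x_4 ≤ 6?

88

Without the upper bounds there are C(12,3) = 220 ways to split 9 among 4 variables.
Subtract solutions that violate a single cap (substitute x_i' = x_i − (cap_i+1)): x_1 ≥ 6 gives C(6,3) = 20; x_2 ≥ 3 gives C(9,3) = 84; x_3 ≥ 6 gives C(6,3) = 20; x_4 ≥ 7 gives C(5,3) = 10. Together 134.
Add back pairs where two caps are both exceeded: 1 + 0 + 0 + 1 + 0 + 0 = 2.
By inclusion–exclusion the count is 220 − 134 + 2 = 88.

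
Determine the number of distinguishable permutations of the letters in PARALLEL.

3360

Letter multiplicities in PARALLEL: A×2, E×1, L×3, P×1, R×1.
The number of distinct arrangements is 8!/(3!·2!) = 40320/12 = 3360.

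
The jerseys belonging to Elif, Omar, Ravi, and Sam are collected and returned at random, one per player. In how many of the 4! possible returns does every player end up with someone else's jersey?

Let Aᵢ be the assignments in which player i gets their old jersey. We want the size of the complement of A₁∪…∪A_4.
By inclusion–exclusion this is Σ_{j=0}^{4} (−1)^j C(4,j)·(4−j)!.
Computing: 24 − 24 + 12 − 4 + 1 = 9.

9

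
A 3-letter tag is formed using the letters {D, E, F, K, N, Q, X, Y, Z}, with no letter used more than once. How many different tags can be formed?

504

With no repetition, fill the 3 letters in order: 9 choices, then 8, down to 7.
9 × 8 × 7 = 504.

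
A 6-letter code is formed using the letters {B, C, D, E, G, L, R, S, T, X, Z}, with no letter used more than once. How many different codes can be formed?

332640

Choose and order 6 of the 11 symbols: the first letter has 11 options, the next 10, and so on down to 6.
11 × 10 × 9 × 8 × 7 × 6 = 332640.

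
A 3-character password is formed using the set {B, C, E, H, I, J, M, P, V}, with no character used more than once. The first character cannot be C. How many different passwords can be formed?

The first character has 9−1 = 8 choices (anything except C).
The remaining 2 characters are filled from the other 8 symbols without repetition: 8 × 7 = 56.
Total: 8 × 56 = 448.

448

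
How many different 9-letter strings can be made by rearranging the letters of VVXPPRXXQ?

15120

The 9 letters of VVXPPRXXQ have repeats: P appearing twice, V appearing twice, and X appearing 3 times.
The number of distinct arrangements is 9!/(3!·2!·2!) = 362880/24 = 15120.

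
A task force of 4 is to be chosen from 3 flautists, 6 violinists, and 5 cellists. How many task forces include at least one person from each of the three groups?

Unrestricted: C(14,4) = 1001 ways to pick any 4 of the 14.
Selections missing a whole group: no flautists → C(11,4) = 330; no violinists → C(8,4) = 70; no cellists → C(9,4) = 126.
Add back selections omitting two groups (i.e. drawn from a single group): C(3,4) + C(6,4) + C(5,4) = 20.
By inclusion–exclusion: 1001 − 526 + 20 = 495.

495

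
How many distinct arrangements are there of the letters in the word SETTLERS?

The 8 letters of SETTLERS have repeats: E appearing twice, S appearing twice, and T appearing twice.
So there are 8! / (2!·2!·2!) = 5040 distinguishable arrangements.

5040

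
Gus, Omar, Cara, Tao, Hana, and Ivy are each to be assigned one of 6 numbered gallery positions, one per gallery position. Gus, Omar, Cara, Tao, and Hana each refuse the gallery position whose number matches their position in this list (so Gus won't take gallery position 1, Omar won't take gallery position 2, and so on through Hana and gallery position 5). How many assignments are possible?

Let Aᵢ (for 1 ≤ i ≤ 5) be the placements that put person i in their forbidden gallery position. Any j of these fix j positions, leaving (6−j)! ways to fill the rest, and there are C(5,j) ways to pick which j.
By inclusion–exclusion, the number of valid placements is Σ_{j=0}^{5} (−1)^j C(5,j)·(6−j)!.
Computing: 720 − 600 + 240 − 60 + 10 − 1 = 309.

309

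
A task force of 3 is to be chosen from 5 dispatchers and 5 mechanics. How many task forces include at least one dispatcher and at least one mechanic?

With no constraint there are C(10,3) = 120 possible selections.
Selections missing a whole group: no dispatchers → C(5,3) = 10; no mechanics → C(5,3) = 10.
Both groups omitted at once is impossible, so 120 − 20 = 100.

100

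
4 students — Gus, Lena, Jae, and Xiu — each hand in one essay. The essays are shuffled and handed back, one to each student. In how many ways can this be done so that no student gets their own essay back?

9

Let Aᵢ be the assignments in which student i gets their own essay. We want the size of the complement of A₁∪…∪A_4.
By inclusion–exclusion this is Σ_{j=0}^{4} (−1)^j C(4,j)·(4−j)!.
Computing: 24 − 24 + 12 − 4 + 1 = 9.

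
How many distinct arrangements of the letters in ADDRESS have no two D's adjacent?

Total arrangements of ADDRESS: 7!/(2!·2!) = 1260.
If the two D's are adjacent, glue them into one block, leaving 6 items to arrange: (6)!/(2!) = 360 ways.
Hence 1260 − 360 = 900.

900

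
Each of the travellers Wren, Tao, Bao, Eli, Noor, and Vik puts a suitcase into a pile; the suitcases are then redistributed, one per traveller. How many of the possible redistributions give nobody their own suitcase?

Count assignments avoiding every fixed point. For any j of the 6 travellers fixed to their own suitcase, the other 6−j can be arranged in (6−j)! ways.
By inclusion–exclusion this is Σ_{j=0}^{6} (−1)^j C(6,j)·(6−j)!.
Computing: 720 − 720 + 360 − 120 + 30 − 6 + 1 = 265.

265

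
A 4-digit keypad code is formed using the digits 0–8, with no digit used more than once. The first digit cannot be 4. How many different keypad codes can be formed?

The first digit has 9−1 = 8 choices (anything except 4).
The remaining 3 digits are filled from the other 8 symbols without repetition: 8 × 7 × 6 = 336.
Total: 8 × 336 = 2688.

2688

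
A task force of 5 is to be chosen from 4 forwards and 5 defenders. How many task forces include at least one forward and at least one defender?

125

With no constraint there are C(9,5) = 126 possible selections.
Selections missing a whole group: no forwards → C(5,5) = 1; no defenders → C(4,5) = 0.
Both groups omitted at once is impossible, so 126 − 1 = 125.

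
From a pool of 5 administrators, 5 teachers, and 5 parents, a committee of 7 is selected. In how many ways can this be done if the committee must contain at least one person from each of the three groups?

6075

Unrestricted: C(15,7) = 6435 ways to pick any 7 of the 15.
Subtract selections that omit an entire group: no administrators → C(10,7) = 120; no teachers → C(10,7) = 120; no parents → C(10,7) = 120.
Add back selections omitting two groups (i.e. drawn from a single group): C(5,7) + C(5,7) + C(5,7) = 0.
By inclusion–exclusion: 6435 − 360 + 0 = 6075.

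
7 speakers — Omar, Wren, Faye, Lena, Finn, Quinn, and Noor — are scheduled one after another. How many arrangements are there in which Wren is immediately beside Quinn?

Treat {Wren, Quinn} as a single unit. There are 6 units to order, and the pair itself can be ordered 2 ways.
That gives 2 × 6! = 2 × 720 = 1440.

1440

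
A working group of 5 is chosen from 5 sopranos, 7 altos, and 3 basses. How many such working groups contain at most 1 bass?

Split by how many basses are chosen (0 through 1).
Sum: C(3,0)·C(12,5) + C(3,1)·C(12,4) = 792 + 1485 = 2277.

2277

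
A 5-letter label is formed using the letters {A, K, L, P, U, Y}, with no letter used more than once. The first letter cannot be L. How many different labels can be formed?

The first letter has 6−1 = 5 choices (anything except L).
The remaining 4 letters are filled from the other 5 symbols without repetition: 5 × 4 × 3 × 2 = 120.
Total: 5 × 120 = 600.

600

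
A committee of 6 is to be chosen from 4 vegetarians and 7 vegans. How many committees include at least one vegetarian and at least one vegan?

With no constraint there are C(11,6) = 462 possible selections.
Selections missing a whole group: no vegetarians → C(7,6) = 7; no vegans → C(4,6) = 0.
Both groups omitted at once is impossible, so 462 − 7 = 455.

455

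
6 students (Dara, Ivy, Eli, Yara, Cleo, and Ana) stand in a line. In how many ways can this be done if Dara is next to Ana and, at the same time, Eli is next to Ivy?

96

Treat {Dara,Ana} as one block (2 orders) and {Eli,Ivy} as another (2 orders).
That leaves 4 units to arrange: 2 × 2 × 4! = 4 × 24 = 96.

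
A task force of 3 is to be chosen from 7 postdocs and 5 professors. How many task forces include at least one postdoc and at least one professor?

With no constraint there are C(12,3) = 220 possible selections.
Selections missing a whole group: no postdocs → C(5,3) = 10; no professors → C(7,3) = 35.
Both groups omitted at once is impossible, so 220 − 45 = 175.

175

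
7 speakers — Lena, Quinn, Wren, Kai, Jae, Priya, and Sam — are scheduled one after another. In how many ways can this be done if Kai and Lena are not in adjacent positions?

There are 7! = 5040 arrangements in all. If Kai and Lena are adjacent, merging them into one block gives 2·(6)! = 1440 arrangements.
Complementary counting: 5040 − 1440 = 3600.

3600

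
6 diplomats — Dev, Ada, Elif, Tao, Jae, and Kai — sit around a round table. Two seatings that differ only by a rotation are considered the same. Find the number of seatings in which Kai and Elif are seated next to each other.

Glue Kai and Elif into a block (2 internal orders). Seating 5 units around a circle gives (4)! arrangements.
So 2 × (4)! = 2 × 24 = 48.

48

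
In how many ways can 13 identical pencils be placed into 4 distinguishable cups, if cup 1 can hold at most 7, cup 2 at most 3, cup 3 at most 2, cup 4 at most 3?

By stars and bars, unrestricted non-negative solutions to x_1+…+x_4 = 13 number C(13+3,3) = 560.
Subtract solutions that violate a single cap (substitute x_i' = x_i − (cap_i+1)): x_1 ≥ 8 gives C(8,3) = 56; x_2 ≥ 4 gives C(12,3) = 220; x_3 ≥ 3 gives C(13,3) = 286; x_4 ≥ 4 gives C(12,3) = 220. Together 782.
Add back pairs where two caps are both exceeded: 4 + 10 + 4 + 84 + 56 + 84 = 242.
Subtract triples: 0 + 0 + 0 + 10 = 10.
By inclusion–exclusion the count is 560 − 782 + 242 − 10 = 10.

10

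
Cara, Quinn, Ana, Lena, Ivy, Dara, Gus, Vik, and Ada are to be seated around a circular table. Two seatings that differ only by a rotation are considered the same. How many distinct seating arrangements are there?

40320

Seat Cara anywhere (absorbing the rotational symmetry), then permute the other 8: (8)! = 40320.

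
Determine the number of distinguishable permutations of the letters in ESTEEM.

The 6 letters of ESTEEM have repeats: E appearing 3 times.
Dividing 6! = 720 by 3! = 6 for the repeated letters gives 120.

120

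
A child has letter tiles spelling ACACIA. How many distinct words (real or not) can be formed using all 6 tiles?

ACACIA has 6 letters with A appearing 3 times and C appearing twice.
So there are 6! / (3!·2!) = 60 distinguishable arrangements.

60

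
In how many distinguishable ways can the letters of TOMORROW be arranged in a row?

Letter multiplicities in TOMORROW: M×1, O×3, R×2, T×1, W×1.
Dividing 8! = 40320 by 3!·2! = 12 for the repeated letters gives 3360.

3360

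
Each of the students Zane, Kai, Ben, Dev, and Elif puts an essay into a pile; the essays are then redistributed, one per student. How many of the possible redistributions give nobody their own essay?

This is the derangement count D_5: permutations of 5 items with no fixed point.
By inclusion–exclusion this is Σ_{j=0}^{5} (−1)^j C(5,j)·(5−j)!.
Computing: 120 − 120 + 60 − 20 + 5 − 1 = 44.

44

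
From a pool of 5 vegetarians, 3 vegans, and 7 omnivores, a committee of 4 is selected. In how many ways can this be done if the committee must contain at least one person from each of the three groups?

630

Total 4-person selections from all 15: C(15,4) = 1365.
Selections missing a whole group: no vegetarians → C(10,4) = 210; no vegans → C(12,4) = 495; no omnivores → C(8,4) = 70.
Add back selections omitting two groups (i.e. drawn from a single group): C(5,4) + C(3,4) + C(7,4) = 40.
By inclusion–exclusion: 1365 − 775 + 40 = 630.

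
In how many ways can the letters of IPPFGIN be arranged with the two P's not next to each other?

There are 7!/(2!·2!) = 1260 arrangements of IPPFGIN in total.
If the two P's are adjacent, glue them into one block, leaving 6 items to arrange: (6)!/(2!) = 360 ways.
Hence 1260 − 360 = 900.

900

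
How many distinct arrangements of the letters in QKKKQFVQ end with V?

140

With the last slot taken by V, it remains to arrange the other 7 letters (QKKKQFQ).
Those 7 letters have K appearing 3 times and Q appearing 3 times, giving (7)!/(3!·3!) = 140.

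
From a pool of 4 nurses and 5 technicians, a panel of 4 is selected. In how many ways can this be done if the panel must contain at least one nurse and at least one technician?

With no constraint there are C(9,4) = 126 possible selections.
Selections missing a whole group: no nurses → C(5,4) = 5; no technicians → C(4,4) = 1.
Both groups omitted at once is impossible, so 126 − 6 = 120.

120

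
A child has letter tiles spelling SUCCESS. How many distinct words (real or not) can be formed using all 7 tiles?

Letter multiplicities in SUCCESS: C×2, E×1, S×3, U×1.
So there are 7! / (3!·2!) = 420 distinguishable arrangements.

420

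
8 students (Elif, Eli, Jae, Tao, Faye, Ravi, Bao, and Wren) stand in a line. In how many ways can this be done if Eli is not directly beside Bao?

30240

There are 8! = 40320 arrangements in all. If Eli and Bao are adjacent, merging them into one block gives 2·(7)! = 10080 arrangements.
Complementary counting: 40320 − 10080 = 30240.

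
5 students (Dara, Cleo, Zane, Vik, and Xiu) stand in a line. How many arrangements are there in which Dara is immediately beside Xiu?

48

Place the 3 others and the Dara-Xiu pair as 4 objects in a line; the pair has 2 internal arrangements.
That gives 2 × 4! = 2 × 24 = 48.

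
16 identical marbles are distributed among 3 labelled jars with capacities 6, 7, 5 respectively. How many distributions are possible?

6

By stars and bars, unrestricted non-negative solutions to x_1+…+x_3 = 16 number C(16+2,2) = 153.
Subtract solutions that violate a single cap (substitute x_i' = x_i − (cap_i+1)): x_1 ≥ 7 gives C(11,2) = 55; x_2 ≥ 8 gives C(10,2) = 45; x_3 ≥ 6 gives C(12,2) = 66. Together 166.
Add back pairs where two caps are both exceeded: 3 + 10 + 6 = 19.
By inclusion–exclusion the count is 153 − 166 + 19 = 6.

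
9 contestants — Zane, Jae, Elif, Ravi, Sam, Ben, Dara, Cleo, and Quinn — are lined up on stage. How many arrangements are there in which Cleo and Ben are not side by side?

There are 9! = 362880 arrangements in all. If Cleo and Ben are adjacent, merging them into one block gives 2·(8)! = 80640 arrangements.
So 362880 − 80640 = 282240 arrangements keep them apart.

282240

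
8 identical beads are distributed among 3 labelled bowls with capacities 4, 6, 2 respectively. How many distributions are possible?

12

Without the upper bounds there are C(10,2) = 45 ways to split 8 among 3 bowls.
Subtract solutions that violate a single cap (substitute x_i' = x_i − (cap_i+1)): x_1 ≥ 5 gives C(5,2) = 10; x_2 ≥ 7 gives C(3,2) = 3; x_3 ≥ 3 gives C(7,2) = 21. Together 34.
Add back pairs where two caps are both exceeded: 0 + 1 + 0 = 1.
By inclusion–exclusion the count is 45 − 34 + 1 = 12.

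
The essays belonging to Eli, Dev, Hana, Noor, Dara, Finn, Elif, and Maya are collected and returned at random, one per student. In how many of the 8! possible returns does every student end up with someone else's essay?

14833

This is the derangement count D_8: permutations of 8 items with no fixed point.
By inclusion–exclusion this is Σ_{j=0}^{8} (−1)^j C(8,j)·(8−j)!.
Computing: 40320 − 40320 + 20160 − 6720 + 1680 − 336 + 56 − 8 + 1 = 14833.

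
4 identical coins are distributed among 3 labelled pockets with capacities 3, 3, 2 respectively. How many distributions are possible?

Ignoring the caps, the number of non-negative solutions to x_1+…+x_3 = 4 is C(6,2) = 15.
Subtract solutions that violate a single cap (substitute x_i' = x_i − (cap_i+1)): x_1 ≥ 4 gives C(2,2) = 1; x_2 ≥ 4 gives C(2,2) = 1; x_3 ≥ 3 gives C(3,2) = 3. Together 5.
No two caps can be exceeded simultaneously, so the pair terms are all 0.
By inclusion–exclusion the count is 15 − 5 + 0 = 10.

10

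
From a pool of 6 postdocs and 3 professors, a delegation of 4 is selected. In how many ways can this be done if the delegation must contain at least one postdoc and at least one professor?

Unrestricted: C(9,4) = 126 ways to pick any 4 of the 9.
Selections missing a whole group: no postdocs → C(3,4) = 0; no professors → C(6,4) = 15.
Both groups omitted at once is impossible, so 126 − 15 = 111.

111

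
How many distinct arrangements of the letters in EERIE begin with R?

Fix R in the first position and arrange the remaining 4 letters.
Those 4 letters have E appearing 3 times, giving (4)!/(3!) = 4.

4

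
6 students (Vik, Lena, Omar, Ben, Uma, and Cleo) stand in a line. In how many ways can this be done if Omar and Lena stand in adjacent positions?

Place the 4 others and the Omar-Lena pair as 5 objects in a line; the pair has 2 internal arrangements.
So the count is 2·(5)! = 240.

240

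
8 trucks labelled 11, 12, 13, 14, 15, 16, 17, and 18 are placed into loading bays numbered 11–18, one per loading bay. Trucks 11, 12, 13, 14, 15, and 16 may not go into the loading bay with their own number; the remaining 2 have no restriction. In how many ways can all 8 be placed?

Let Aᵢ (for 11 ≤ i ≤ 16) be the placements that put truck i in its forbidden loading bay. Any j of these fix j positions, leaving (8−j)! ways to fill the rest, and there are C(6,j) ways to pick which j.
By inclusion–exclusion, the number of valid placements is Σ_{j=0}^{6} (−1)^j C(6,j)·(8−j)!.
Computing: 40320 − 30240 + 10800 − 2400 + 360 − 36 + 2 = 18806.

18806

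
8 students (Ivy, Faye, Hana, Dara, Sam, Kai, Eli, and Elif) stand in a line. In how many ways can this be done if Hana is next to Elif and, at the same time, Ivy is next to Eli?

Treat {Hana,Elif} as one block (2 orders) and {Ivy,Eli} as another (2 orders).
That leaves 6 units to arrange: 2 × 2 × 6! = 4 × 720 = 2880.

2880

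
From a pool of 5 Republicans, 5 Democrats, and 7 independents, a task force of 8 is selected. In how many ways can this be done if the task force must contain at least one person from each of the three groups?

23275

Unrestricted: C(17,8) = 24310 ways to pick any 8 of the 17.
Subtract selections that omit an entire group: no Republicans → C(12,8) = 495; no Democrats → C(12,8) = 495; no independents → C(10,8) = 45.
Add back selections omitting two groups (i.e. drawn from a single group): C(5,8) + C(5,8) + C(7,8) = 0.
By inclusion–exclusion: 24310 − 1035 + 0 = 23275.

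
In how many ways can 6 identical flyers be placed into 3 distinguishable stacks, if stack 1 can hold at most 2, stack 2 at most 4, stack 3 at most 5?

Ignoring the caps, the number of non-negative solutions to x_1+…+x_3 = 6 is C(8,2) = 28.
Subtract solutions that violate a single cap (substitute x_i' = x_i − (cap_i+1)): x_1 ≥ 3 gives C(5,2) = 10; x_2 ≥ 5 gives C(3,2) = 3; x_3 ≥ 6 gives C(2,2) = 1. Together 14.
No two caps can be exceeded simultaneously, so the pair terms are all 0.
By inclusion–exclusion the count is 28 − 14 + 0 = 14.

14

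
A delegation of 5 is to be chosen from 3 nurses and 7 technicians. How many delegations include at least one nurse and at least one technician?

Total 5-person selections from all 10: C(10,5) = 252.
Selections missing a whole group: no nurses → C(7,5) = 21; no technicians → C(3,5) = 0.
Both groups omitted at once is impossible, so 252 − 21 = 231.

231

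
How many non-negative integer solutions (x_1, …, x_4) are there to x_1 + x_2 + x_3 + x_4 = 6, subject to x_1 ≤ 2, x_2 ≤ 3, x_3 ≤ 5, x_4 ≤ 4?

49

Without the upper bounds there are C(9,3) = 84 ways to split 6 among 4 variables.
Subtract solutions that violate a single cap (substitute x_i' = x_i − (cap_i+1)): x_1 ≥ 3 gives C(6,3) = 20; x_2 ≥ 4 gives C(5,3) = 10; x_3 ≥ 6 gives C(3,3) = 1; x_4 ≥ 5 gives C(4,3) = 4. Together 35.
No two caps can be exceeded simultaneously, so the pair terms are all 0.
By inclusion–exclusion the count is 84 − 35 + 0 = 49.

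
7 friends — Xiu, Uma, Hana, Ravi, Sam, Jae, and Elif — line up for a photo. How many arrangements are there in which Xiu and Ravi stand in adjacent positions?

1440

Glue Xiu and Ravi into one block (2 internal orders), leaving 6 units to arrange in a row.
So the count is 2·(6)! = 1440.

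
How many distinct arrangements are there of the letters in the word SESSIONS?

1680

Letter multiplicities in SESSIONS: E×1, I×1, N×1, O×1, S×4.
The number of distinct arrangements is 8!/(4!) = 40320/24 = 1680.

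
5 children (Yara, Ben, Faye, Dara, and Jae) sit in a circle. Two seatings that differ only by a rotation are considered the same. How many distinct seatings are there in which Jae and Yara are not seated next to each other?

12

Without the restriction there are (4)! = 24 seatings.
Those with Jae next to Yara: fuse the pair into one unit and seat 4 units around a circle — 2·(3)! = 12.
Subtracting, 24 − 12 = 12.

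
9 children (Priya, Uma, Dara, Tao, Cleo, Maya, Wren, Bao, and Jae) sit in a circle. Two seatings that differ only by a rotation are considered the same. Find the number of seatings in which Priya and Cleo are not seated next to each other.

Without the restriction there are (8)! = 40320 seatings.
Seatings with Priya beside Cleo: treat them as a block with 2 internal orders, giving 2 × (7)! = 10080.
Subtracting, 40320 − 10080 = 30240.

30240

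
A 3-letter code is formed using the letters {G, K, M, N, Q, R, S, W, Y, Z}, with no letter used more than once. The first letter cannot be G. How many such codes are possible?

The first letter has 10−1 = 9 choices (anything except G).
The remaining 2 letters are filled from the other 9 symbols without repetition: 9 × 8 = 72.
Total: 9 × 72 = 648.

648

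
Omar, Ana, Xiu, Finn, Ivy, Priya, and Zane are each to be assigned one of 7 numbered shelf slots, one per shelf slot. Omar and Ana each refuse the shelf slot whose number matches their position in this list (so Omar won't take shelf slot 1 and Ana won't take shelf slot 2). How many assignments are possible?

Let Aᵢ (for i ∈ {1, 2}) be the placements that put person i in their forbidden shelf slot. Any j of these fix j positions, leaving (7−j)! ways to fill the rest, and there are C(2,j) ways to pick which j.
By inclusion–exclusion, the number of valid placements is Σ_{j=0}^{2} (−1)^j C(2,j)·(7−j)!.
Computing: 5040 − 1440 + 120 = 3720.

3720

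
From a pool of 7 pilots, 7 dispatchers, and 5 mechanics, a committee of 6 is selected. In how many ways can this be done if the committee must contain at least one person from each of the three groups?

Total 6-person selections from all 19: C(19,6) = 27132.
Subtract selections that omit an entire group: no pilots → C(12,6) = 924; no dispatchers → C(12,6) = 924; no mechanics → C(14,6) = 3003.
Add back selections omitting two groups (i.e. drawn from a single group): C(7,6) + C(7,6) + C(5,6) = 14.
By inclusion–exclusion: 27132 − 4851 + 14 = 22295.

22295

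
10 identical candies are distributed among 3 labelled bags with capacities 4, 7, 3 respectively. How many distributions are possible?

Without the upper bounds there are C(12,2) = 66 ways to split 10 among 3 bags.
Subtract solutions that violate a single cap (substitute x_i' = x_i − (cap_i+1)): x_1 ≥ 5 gives C(7,2) = 21; x_2 ≥ 8 gives C(4,2) = 6; x_3 ≥ 4 gives C(8,2) = 28. Together 55.
Add back pairs where two caps are both exceeded: 0 + 3 + 0 = 3.
By inclusion–exclusion the count is 66 − 55 + 3 = 14.

14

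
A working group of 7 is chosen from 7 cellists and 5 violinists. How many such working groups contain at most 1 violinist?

Split by how many violinists are chosen (0 through 1).
Sum: C(5,0)·C(7,7) + C(5,1)·C(7,6) = 1 + 35 = 36.

36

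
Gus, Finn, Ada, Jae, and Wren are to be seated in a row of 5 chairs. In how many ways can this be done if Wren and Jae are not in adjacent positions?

Of the 5! = 120 arrangements, those with Wren and Jae adjacent number 2 × 4! = 48 (treat the pair as a block with 2 internal orders).
Complementary counting: 120 − 48 = 72.

72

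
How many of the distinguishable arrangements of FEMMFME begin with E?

60

Fix E in the first position and arrange the remaining 6 letters.
Those 6 letters have F appearing twice and M appearing 3 times, giving (6)!/(3!·2!) = 60.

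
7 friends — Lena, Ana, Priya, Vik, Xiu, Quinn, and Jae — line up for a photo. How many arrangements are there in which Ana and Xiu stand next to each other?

Place the 5 others and the Ana-Xiu pair as 6 objects in a line; the pair has 2 internal arrangements.
That gives 2 × 6! = 2 × 720 = 1440.

1440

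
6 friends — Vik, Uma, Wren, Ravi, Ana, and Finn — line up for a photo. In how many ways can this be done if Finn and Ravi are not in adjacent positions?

Of the 6! = 720 arrangements, those with Finn and Ravi adjacent number 2 × 5! = 240 (treat the pair as a block with 2 internal orders).
So 720 − 240 = 480 arrangements keep them apart.

480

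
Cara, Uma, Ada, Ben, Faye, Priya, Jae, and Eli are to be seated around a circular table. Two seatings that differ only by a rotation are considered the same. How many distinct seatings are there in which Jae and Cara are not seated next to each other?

3600

All circular seatings of 8 people number (7)! = 5040.
Seatings with Jae beside Cara: treat them as a block with 2 internal orders, giving 2 × (6)! = 1440.
Subtracting, 5040 − 1440 = 3600.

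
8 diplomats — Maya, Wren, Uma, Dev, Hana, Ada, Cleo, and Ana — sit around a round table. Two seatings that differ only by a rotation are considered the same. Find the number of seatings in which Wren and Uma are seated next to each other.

1440

Treat {Wren, Uma} as one unit (2 internal orders) and seat the resulting 7 units around the table: (6)! circular arrangements.
So 2 × (6)! = 2 × 720 = 1440.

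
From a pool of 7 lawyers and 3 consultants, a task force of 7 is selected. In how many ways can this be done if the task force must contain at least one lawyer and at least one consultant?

119

With no constraint there are C(10,7) = 120 possible selections.
Subtract selections that omit an entire group: no lawyers → C(3,7) = 0; no consultants → C(7,7) = 1.
Both groups omitted at once is impossible, so 120 − 1 = 119.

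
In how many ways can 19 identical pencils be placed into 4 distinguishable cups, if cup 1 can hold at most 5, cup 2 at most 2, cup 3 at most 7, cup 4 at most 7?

Ignoring the caps, the number of non-negative solutions to x_1+…+x_4 = 19 is C(22,3) = 1540.
Subtract solutions that violate a single cap (substitute x_i' = x_i − (cap_i+1)): x_1 ≥ 6 gives C(16,3) = 560; x_2 ≥ 3 gives C(19,3) = 969; x_3 ≥ 8 gives C(14,3) = 364; x_4 ≥ 8 gives C(14,3) = 364. Together 2257.
Add back pairs where two caps are both exceeded: 286 + 56 + 56 + 165 + 165 + 20 = 748.
Subtract triples: 10 + 10 + 0 + 1 = 21.
By inclusion–exclusion the count is 1540 − 2257 + 748 − 21 = 10.

10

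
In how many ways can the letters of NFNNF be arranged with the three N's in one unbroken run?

Treat the 3 copies of N as a single block. The multiset to arrange is then {NNN, F, F}, 3 items in all.
That gives (3)!/(2!) = 3 arrangements.

3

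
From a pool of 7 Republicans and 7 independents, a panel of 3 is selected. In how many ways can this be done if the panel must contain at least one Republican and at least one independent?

294

With no constraint there are C(14,3) = 364 possible selections.
Selections missing a whole group: no Republicans → C(7,3) = 35; no independents → C(7,3) = 35.
Both groups omitted at once is impossible, so 364 − 70 = 294.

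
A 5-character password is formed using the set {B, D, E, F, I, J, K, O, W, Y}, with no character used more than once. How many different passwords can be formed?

30240

This is a permutation of 5 out of 10: P(10,5) = 10!/5!.
That product is 10 × 9 × 8 × 7 × 6 = 30240.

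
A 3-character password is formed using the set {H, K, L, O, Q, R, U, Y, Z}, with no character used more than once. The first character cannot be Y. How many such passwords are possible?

448

The first character has 9−1 = 8 choices (anything except Y).
The remaining 2 characters are filled from the other 8 symbols without repetition: 8 × 7 = 56.
Total: 8 × 56 = 448.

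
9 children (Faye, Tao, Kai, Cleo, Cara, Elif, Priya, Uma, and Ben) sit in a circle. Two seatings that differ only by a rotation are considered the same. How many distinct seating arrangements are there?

40320

Around a circle, 9 distinct people have 9!/9 = (8)! = 40320 rotationally distinct seatings.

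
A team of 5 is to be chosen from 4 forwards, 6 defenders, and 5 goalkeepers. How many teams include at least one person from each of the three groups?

With no constraint there are C(15,5) = 3003 possible selections.
Selections missing a whole group: no forwards → C(11,5) = 462; no defenders → C(9,5) = 126; no goalkeepers → C(10,5) = 252.
Add back selections omitting two groups (i.e. drawn from a single group): C(4,5) + C(6,5) + C(5,5) = 7.
By inclusion–exclusion: 3003 − 840 + 7 = 2170.

2170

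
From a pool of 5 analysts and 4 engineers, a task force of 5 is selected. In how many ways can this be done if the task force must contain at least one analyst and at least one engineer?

Unrestricted: C(9,5) = 126 ways to pick any 5 of the 9.
Subtract selections that omit an entire group: no analysts → C(4,5) = 0; no engineers → C(5,5) = 1.
Both groups omitted at once is impossible, so 126 − 1 = 125.

125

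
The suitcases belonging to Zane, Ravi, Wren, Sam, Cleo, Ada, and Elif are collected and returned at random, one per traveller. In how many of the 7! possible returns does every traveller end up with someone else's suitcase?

1854

Let Aᵢ be the assignments in which traveller i gets their own suitcase. We want the size of the complement of A₁∪…∪A_7.
By inclusion–exclusion this is Σ_{j=0}^{7} (−1)^j C(7,j)·(7−j)!.
Computing: 5040 − 5040 + 2520 − 840 + 210 − 42 + 7 − 1 = 1854.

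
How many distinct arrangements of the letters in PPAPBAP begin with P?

60

With the first slot taken by P, it remains to arrange the other 6 letters (PAPBAP).
Those 6 letters have A appearing twice and P appearing 3 times, giving (6)!/(3!·2!) = 60.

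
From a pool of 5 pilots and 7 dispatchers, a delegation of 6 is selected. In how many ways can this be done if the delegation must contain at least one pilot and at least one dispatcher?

917

Total 6-person selections from all 12: C(12,6) = 924.
Subtract selections that omit an entire group: no pilots → C(7,6) = 7; no dispatchers → C(5,6) = 0.
Both groups omitted at once is impossible, so 924 − 7 = 917.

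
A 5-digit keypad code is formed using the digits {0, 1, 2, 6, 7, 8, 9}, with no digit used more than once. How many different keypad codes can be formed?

2520

This is a permutation of 5 out of 7: P(7,5) = 7!/2!.
That product is 7 × 6 × 5 × 4 × 3 = 2520.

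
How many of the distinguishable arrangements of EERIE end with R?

4

With the last slot taken by R, it remains to arrange the other 4 letters (EEIE).
Those 4 letters have E appearing 3 times, giving (4)!/(3!) = 4.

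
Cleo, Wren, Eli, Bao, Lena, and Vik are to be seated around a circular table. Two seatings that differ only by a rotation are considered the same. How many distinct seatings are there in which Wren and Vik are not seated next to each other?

Without the restriction there are (5)! = 120 seatings.
Seatings with Wren beside Vik: treat them as a block with 2 internal orders, giving 2 × (4)! = 48.
Subtracting, 120 − 48 = 72.

72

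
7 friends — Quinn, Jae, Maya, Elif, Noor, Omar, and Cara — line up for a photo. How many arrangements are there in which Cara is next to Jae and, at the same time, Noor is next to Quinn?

480

Treat {Cara,Jae} as one block (2 orders) and {Noor,Quinn} as another (2 orders).
That leaves 5 units to arrange: 2 × 2 × 5! = 4 × 120 = 480.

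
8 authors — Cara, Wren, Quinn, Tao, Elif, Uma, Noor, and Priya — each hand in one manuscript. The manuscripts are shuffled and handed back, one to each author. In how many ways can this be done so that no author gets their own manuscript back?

14833

Count assignments avoiding every fixed point. For any j of the 8 authors fixed to their own manuscript, the other 8−j can be arranged in (8−j)! ways.
By inclusion–exclusion this is Σ_{j=0}^{8} (−1)^j C(8,j)·(8−j)!.
Computing: 40320 − 40320 + 20160 − 6720 + 1680 − 336 + 56 − 8 + 1 = 14833.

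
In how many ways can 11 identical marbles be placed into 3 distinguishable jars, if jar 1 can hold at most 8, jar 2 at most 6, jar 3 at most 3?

By stars and bars, unrestricted non-negative solutions to x_1+…+x_3 = 11 number C(11+2,2) = 78.
Subtract solutions that violate a single cap (substitute x_i' = x_i − (cap_i+1)): x_1 ≥ 9 gives C(4,2) = 6; x_2 ≥ 7 gives C(6,2) = 15; x_3 ≥ 4 gives C(9,2) = 36. Together 57.
Add back pairs where two caps are both exceeded: 0 + 0 + 1 = 1.
By inclusion–exclusion the count is 78 − 57 + 1 = 22.

22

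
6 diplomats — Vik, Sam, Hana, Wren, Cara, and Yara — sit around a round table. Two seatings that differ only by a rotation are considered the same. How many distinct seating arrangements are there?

Seat Vik anywhere (absorbing the rotational symmetry), then permute the other 5: (5)! = 120.

120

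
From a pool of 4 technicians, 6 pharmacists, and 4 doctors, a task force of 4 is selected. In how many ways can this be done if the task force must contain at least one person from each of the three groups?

528

Unrestricted: C(14,4) = 1001 ways to pick any 4 of the 14.
Subtract selections that omit an entire group: no technicians → C(10,4) = 210; no pharmacists → C(8,4) = 70; no doctors → C(10,4) = 210.
Add back selections omitting two groups (i.e. drawn from a single group): C(4,4) + C(6,4) + C(4,4) = 17.
By inclusion–exclusion: 1001 − 490 + 17 = 528.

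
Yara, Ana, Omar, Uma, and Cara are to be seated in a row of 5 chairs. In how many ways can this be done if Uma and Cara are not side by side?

There are 5! = 120 arrangements in all. If Uma and Cara are adjacent, merging them into one block gives 2·(4)! = 48 arrangements.
Complementary counting: 120 − 48 = 72.

72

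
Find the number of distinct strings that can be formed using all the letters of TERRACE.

The 7 letters of TERRACE have repeats: E appearing twice and R appearing twice.
The number of distinct arrangements is 7!/(2!·2!) = 5040/4 = 1260.

1260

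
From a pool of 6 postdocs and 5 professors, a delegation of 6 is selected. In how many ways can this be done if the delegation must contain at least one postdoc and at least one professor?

461

With no constraint there are C(11,6) = 462 possible selections.
Selections missing a whole group: no postdocs → C(5,6) = 0; no professors → C(6,6) = 1.
Both groups omitted at once is impossible, so 462 − 1 = 461.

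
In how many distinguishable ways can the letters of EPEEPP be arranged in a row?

EPEEPP has 6 letters with E appearing 3 times and P appearing 3 times.
So there are 6! / (3!·3!) = 20 distinguishable arrangements.

20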